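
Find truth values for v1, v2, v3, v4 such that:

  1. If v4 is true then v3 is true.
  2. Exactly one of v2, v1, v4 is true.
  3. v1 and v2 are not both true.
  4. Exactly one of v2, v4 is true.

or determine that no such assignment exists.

v1=F, v2=F, v3=T, v4=T

  (1) v4=T ⇒ v3: T ✓
  (2) {v2, v1, v4}: 1 true — exactly one ✓
  (3) v1=F, v2=F — not both ✓
  (4) {v2, v4}: 1 true — exactly one ✓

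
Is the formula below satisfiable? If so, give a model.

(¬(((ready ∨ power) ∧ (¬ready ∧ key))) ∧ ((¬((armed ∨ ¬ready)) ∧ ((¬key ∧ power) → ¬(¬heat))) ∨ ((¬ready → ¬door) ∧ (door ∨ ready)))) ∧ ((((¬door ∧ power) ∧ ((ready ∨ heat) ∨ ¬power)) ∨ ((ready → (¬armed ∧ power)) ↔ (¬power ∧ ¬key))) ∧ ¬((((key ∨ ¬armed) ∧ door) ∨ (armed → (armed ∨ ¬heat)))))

The conjunct ¬((((key ∨ ¬armed) ∧ door) ∨ (armed → (armed ∨ ¬heat)))) is unsatisfiable on its own:
  armed = True: this becomes ¬(((key ∧ door) ∨ True)) = False.
  armed = False: this becomes ¬((door ∨ True)) = False.
So the whole conjunction is unsatisfiable.

UNSATISFIABLE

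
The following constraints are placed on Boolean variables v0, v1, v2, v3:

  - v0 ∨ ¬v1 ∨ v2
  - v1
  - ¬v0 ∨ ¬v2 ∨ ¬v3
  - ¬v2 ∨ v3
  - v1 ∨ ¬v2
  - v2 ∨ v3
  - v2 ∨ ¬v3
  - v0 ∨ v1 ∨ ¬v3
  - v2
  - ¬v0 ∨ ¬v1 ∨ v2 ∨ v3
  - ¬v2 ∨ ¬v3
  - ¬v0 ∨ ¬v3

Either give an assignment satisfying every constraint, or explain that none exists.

Case v1 = True:
  (v2) forces v2 = True.
  (¬v2 ∨ v3) forces v3 = True.
  Clause (¬v2 ∨ ¬v3) is falsified — contradiction.
Case v1 = False:
  Clause (v1) is falsified — contradiction.
Both cases fail, so the formula is unsatisfiable.

No satisfying assignment exists.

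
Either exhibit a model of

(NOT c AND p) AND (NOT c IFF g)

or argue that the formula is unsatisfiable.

p: True; g: True; c: False

  NOT c AND p = True
    NOT c = True
  NOT c IFF g = True
    NOT c = True
Both conjuncts True, so the formula holds.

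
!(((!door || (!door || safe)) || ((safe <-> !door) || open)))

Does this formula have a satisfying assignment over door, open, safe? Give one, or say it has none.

Case door = True: the formula simplifies to !((safe || (!safe || open))).
  safe = True: this becomes !((True || open)) = False.
  safe = False: this becomes !((False || True)) = False.
Case door = False: the formula becomes !((True || (safe || open))) = False.
Both cases fail — unsatisfiable.

The formula is unsatisfiable.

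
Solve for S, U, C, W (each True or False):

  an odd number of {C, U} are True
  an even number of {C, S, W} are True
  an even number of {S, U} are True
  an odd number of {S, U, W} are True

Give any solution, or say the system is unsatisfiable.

S = True, U = True, C = False, W = True

{C, U}: 1 true → odd ✓
{C, S, W}: 2 true → even ✓
{S, U}: 2 true → even ✓
{S, U, W}: 3 true → odd ✓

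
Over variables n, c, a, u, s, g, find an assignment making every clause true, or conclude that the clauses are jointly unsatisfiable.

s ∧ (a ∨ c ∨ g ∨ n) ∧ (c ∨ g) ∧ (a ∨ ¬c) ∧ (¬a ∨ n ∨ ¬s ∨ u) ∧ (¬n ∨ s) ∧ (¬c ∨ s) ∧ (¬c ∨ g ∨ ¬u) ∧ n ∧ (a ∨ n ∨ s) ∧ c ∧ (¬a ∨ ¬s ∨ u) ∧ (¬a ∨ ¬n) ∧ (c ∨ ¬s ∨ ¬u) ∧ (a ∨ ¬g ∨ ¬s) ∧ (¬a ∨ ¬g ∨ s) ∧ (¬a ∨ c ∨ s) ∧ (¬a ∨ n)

Case n = True:
  (s) forces s = True.
  (c) forces c = True.
  (a ∨ ¬c) forces a = True.
  Clause (¬a ∨ ¬n) is falsified — contradiction.
Case n = False:
  Clause (n) is falsified — contradiction.
Both cases fail, so the formula is unsatisfiable.

Unsatisfiable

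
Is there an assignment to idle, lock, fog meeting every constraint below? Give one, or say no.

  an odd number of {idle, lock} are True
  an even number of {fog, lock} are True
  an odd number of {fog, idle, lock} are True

idle = True, lock = False, fog = False

{idle, lock}: 1 true → odd ✓
{fog, lock}: 0 true → even ✓
{fog, idle, lock}: 1 true → odd ✓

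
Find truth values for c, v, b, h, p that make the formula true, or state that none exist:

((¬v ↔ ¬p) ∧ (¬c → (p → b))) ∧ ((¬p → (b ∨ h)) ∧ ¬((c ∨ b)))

c = False, v = False, b = False, h = True, p = False

  (¬v ↔ ¬p) ∧ (¬c → (p → b)) = True
    ¬v ↔ ¬p = True
      ¬v = True
      ¬p = True
    ¬c → (p → b) = True
      ¬c = True
      p → b = True
  (¬p → (b ∨ h)) ∧ ¬((c ∨ b)) = True
    ¬p → (b ∨ h) = True
      ¬p = True
      b ∨ h = True
    ¬((c ∨ b)) = True
      c ∨ b = False
Both conjuncts True, so the formula holds.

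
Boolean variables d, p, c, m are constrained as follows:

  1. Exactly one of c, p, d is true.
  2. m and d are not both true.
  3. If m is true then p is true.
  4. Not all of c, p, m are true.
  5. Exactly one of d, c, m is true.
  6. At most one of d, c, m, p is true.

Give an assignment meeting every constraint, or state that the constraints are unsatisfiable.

d = True, p = False, c = False, m = False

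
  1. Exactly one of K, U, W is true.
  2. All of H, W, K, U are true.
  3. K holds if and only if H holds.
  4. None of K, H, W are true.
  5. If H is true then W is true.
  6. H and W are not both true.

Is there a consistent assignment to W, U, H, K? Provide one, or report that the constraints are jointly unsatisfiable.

Unsatisfiable

Case W = True:
  Constraint (4) is violated (W=T) — contradiction.
Case W = False:
  Constraint (2) is violated (W=F) — contradiction.
Both cases fail — unsatisfiable.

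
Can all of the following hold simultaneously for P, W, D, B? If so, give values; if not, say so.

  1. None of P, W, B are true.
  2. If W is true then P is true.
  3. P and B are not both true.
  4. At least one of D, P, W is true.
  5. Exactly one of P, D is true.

P=F; W=F; D=T; B=F

  (1) {P, W, B}: 0 true — none ✓
  (2) W=F ⇒ P: vacuous ✓
  (3) P=F, B=F — not both ✓
  (4) {D, P, W}: 1 true — at least one ✓
  (5) {P, D}: 1 true — exactly one ✓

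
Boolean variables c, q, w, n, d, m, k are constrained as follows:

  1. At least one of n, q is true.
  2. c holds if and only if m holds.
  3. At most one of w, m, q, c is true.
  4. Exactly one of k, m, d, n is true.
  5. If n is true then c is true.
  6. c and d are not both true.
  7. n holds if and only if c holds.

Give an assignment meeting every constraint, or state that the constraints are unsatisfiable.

c = False, q = True, w = False, n = False, d = False, m = False, k = True

  (1) {n, q}: 1 true — at least one ✓
  (2) c=F, m=F — same ✓
  (3) {w, m, q, c}: 1 true — at most one ✓
  (4) {k, m, d, n}: 1 true — exactly one ✓
  (5) n=F ⇒ c: vacuous ✓
  (6) c=F, d=F — not both ✓
  (7) n=F, c=F — same ✓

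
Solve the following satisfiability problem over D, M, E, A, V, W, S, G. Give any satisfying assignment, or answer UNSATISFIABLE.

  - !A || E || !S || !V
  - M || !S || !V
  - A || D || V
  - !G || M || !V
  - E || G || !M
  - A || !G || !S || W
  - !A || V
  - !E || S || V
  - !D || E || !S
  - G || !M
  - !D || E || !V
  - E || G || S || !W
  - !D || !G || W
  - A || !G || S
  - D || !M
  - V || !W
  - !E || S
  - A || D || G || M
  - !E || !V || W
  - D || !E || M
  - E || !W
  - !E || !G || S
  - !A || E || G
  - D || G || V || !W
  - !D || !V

D: True; M: False; E: False; A: False; V: False; W: False; S: False; G: False

Set D = True.
  then (!D || !V) forces V = False.
  then (!A || V) forces A = False.
  then (V || !W) forces W = False.
  then (!D || !G || W) forces G = False.
  then (G || !M) forces M = False.
Set E = False.
  then (!D || E || !S) forces S = False.
All clauses satisfied.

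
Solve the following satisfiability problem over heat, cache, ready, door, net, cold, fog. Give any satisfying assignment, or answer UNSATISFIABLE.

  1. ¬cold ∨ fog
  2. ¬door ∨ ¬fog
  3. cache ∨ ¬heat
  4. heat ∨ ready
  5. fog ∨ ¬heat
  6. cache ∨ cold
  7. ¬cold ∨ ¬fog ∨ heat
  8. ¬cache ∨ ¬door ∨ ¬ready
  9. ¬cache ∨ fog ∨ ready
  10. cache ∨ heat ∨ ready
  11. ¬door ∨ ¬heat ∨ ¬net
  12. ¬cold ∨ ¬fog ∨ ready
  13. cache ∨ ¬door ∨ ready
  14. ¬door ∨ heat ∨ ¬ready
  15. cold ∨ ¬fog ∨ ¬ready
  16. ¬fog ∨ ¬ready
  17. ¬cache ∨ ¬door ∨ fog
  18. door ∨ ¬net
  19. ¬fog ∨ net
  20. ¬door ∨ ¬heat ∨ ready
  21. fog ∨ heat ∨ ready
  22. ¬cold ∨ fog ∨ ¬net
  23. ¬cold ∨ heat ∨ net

Set heat = False.
  then (heat ∨ ready) forces ready = True.
  then (¬door ∨ heat ∨ ¬ready) forces door = False.
  then (¬fog ∨ ¬ready) forces fog = False.
  then (door ∨ ¬net) forces net = False.
  then (¬cold ∨ heat ∨ net) forces cold = False.
  then (cache ∨ cold) forces cache = True.
All clauses satisfied.

heat: False, cache: True, ready: True, door: False, net: False, cold: False, fog: False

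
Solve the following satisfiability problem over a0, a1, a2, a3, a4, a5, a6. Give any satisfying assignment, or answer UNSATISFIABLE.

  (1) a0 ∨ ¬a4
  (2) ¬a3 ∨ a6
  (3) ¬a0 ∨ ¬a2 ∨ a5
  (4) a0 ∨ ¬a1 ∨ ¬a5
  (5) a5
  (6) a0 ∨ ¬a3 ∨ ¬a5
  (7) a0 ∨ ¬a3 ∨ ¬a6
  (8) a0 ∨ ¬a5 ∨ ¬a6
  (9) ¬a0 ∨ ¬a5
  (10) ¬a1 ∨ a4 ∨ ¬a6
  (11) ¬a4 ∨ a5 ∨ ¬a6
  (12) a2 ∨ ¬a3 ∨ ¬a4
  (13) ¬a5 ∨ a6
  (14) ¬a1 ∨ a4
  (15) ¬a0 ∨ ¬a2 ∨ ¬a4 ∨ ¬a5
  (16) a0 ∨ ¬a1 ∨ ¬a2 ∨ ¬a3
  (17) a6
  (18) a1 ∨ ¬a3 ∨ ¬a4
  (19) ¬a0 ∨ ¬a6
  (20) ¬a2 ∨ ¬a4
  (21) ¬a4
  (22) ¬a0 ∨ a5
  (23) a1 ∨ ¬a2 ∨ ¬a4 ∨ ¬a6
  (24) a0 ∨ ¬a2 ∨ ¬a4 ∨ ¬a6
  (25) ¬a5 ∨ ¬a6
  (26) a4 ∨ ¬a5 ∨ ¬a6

The formula is unsatisfiable.

Case a6 = True:
  (a5) forces a5 = True.
  Clause (¬a5 ∨ ¬a6) is falsified — contradiction.
Case a6 = False:
  Clause (a6) is falsified — contradiction.
Both cases fail, so the formula is unsatisfiable.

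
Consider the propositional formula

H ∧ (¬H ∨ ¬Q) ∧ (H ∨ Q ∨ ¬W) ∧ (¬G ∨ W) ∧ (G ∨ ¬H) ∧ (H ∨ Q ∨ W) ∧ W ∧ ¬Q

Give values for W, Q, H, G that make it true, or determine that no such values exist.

Unit clause (H) forces H = True.
In (¬H ∨ ¬Q) only ¬Q is left, so Q = False.
In (G ∨ ¬H) only G is left, so G = True.
Unit clause (W) forces W = True.
Check each clause:
  (H): H holds.
  (¬H ∨ ¬Q): ¬Q holds.
  (H ∨ Q ∨ ¬W): H holds.
  (¬G ∨ W): W holds.
  (G ∨ ¬H): G holds.
  (H ∨ Q ∨ W): H holds.
  (W): W holds.
  (¬Q): ¬Q holds.
All clauses satisfied.

W = True; Q = False; H = True; G = True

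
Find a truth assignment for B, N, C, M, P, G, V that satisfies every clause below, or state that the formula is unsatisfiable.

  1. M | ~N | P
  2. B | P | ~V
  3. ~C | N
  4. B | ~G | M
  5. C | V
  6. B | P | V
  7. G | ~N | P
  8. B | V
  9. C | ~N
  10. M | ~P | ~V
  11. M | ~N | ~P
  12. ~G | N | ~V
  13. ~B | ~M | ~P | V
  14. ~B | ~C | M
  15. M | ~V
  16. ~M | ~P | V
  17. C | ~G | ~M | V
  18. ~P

B=T, N=T, C=T, M=T, P=F, G=T, V=T

Unit clause (~P) forces P = False.
Try B = False:
  (B | P | ~V) forces V = False.
  clause (B | P | V) is falsified — backtrack.
So B = True.
Set N = True.
  then (M | ~N | P) forces M = True.
  then (G | ~N | P) forces G = True.
  then (C | ~N) forces C = True.
Set V = True.
All clauses satisfied.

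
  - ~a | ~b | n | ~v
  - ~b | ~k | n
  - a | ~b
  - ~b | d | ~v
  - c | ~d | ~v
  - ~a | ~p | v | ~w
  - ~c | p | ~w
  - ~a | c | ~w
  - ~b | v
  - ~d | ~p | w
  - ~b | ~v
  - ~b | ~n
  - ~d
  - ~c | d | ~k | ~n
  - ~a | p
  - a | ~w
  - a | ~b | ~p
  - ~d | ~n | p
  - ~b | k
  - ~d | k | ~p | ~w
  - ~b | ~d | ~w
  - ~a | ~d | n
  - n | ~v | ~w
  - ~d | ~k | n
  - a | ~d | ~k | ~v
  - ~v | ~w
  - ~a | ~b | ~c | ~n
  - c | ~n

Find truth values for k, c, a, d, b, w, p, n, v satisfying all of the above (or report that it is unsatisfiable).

Unit clause (~d) forces d = False.
Set k = False.
  then (~b | k) forces b = False.
Set c = True.
Set a = False.
  then (a | ~w) forces w = False.
Set p = False.
Set n = False.
Set v = True.
All clauses satisfied.

k: False, c: True, a: False, d: False, b: False, w: False, p: False, n: False, v: True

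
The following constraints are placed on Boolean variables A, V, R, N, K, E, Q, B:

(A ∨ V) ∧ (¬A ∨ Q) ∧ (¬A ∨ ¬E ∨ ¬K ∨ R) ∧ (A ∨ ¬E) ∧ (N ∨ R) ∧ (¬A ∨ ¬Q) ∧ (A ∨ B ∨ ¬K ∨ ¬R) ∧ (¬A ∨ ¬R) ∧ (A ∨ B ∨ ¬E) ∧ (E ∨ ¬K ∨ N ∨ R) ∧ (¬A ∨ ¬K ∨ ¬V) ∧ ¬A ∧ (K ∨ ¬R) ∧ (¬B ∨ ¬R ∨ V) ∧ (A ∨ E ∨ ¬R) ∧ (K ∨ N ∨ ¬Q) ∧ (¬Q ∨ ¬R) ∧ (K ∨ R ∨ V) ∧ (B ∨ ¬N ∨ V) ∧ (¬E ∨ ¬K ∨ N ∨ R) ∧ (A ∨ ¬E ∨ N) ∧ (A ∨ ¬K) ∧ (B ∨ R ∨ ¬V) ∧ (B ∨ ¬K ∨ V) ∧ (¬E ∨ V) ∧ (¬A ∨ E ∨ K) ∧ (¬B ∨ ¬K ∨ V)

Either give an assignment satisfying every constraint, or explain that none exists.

Unit clause (¬A) forces A = False.
In (A ∨ ¬K) only ¬K is left, so K = False.
In (A ∨ V) only V is left, so V = True.
In (A ∨ ¬E) only ¬E is left, so E = False.
In (K ∨ ¬R) only ¬R is left, so R = False.
In (B ∨ R ∨ ¬V) only B is left, so B = True.
In (N ∨ R) only N is left, so N = True.
Set Q = False.
All clauses satisfied.

A: False, V: True, R: False, N: True, K: False, E: False, Q: False, B: True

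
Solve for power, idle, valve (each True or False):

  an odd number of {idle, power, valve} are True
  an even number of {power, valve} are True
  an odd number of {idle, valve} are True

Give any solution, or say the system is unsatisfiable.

power: False; idle: True; valve: False

{idle, power, valve}: 1 true → odd ✓
{power, valve}: 0 true → even ✓
{idle, valve}: 1 true → odd ✓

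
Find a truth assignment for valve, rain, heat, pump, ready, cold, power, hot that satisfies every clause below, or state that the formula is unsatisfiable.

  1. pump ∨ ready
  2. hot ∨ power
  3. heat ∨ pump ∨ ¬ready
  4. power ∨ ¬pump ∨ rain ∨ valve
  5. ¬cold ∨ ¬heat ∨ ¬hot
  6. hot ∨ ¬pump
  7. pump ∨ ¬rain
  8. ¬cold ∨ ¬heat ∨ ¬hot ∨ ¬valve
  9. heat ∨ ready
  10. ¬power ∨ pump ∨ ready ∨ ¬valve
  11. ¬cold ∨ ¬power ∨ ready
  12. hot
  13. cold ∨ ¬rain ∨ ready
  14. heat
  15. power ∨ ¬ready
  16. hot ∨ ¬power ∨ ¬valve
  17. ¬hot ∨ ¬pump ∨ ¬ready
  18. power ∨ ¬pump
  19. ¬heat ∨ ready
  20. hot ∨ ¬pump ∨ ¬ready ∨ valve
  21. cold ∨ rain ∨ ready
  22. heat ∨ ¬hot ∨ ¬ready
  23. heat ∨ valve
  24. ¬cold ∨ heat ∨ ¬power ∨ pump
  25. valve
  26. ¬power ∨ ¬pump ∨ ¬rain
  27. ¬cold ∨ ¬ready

valve: True, rain: False, heat: True, pump: False, ready: True, cold: False, power: True, hot: True

Unit clause (hot) forces hot = True.
Unit clause (heat) forces heat = True.
In (¬heat ∨ ready) only ready is left, so ready = True.
Unit clause (valve) forces valve = True.
In (¬cold ∨ ¬ready) only ¬cold is left, so cold = False.
In (power ∨ ¬ready) only power is left, so power = True.
In (¬hot ∨ ¬pump ∨ ¬ready) only ¬pump is left, so pump = False.
In (pump ∨ ¬rain) only ¬rain is left, so rain = False.
All clauses satisfied.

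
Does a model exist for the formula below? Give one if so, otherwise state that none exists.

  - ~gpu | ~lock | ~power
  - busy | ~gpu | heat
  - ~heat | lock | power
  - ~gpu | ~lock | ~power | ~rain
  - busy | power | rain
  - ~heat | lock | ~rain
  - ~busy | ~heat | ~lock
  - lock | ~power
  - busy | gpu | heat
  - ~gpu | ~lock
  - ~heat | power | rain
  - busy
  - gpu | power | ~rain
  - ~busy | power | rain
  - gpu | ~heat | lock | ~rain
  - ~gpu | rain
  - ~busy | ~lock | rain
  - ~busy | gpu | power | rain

heat=F; gpu=T; rain=T; lock=F; power=F; busy=T

Unit clause (busy) forces busy = True.
Try heat = True:
  (~busy | ~heat | ~lock) forces lock = False.
  (~heat | lock | power) forces power = True.
  clause (lock | ~power) is falsified — backtrack.
So heat = False.
Set gpu = True.
  then (~gpu | ~lock) forces lock = False.
  then (~gpu | rain) forces rain = True.
  then (lock | ~power) forces power = False.
All clauses satisfied.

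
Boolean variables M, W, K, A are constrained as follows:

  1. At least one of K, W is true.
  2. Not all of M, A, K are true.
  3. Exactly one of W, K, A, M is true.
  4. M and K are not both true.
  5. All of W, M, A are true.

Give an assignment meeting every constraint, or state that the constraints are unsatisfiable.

UNSATISFIABLE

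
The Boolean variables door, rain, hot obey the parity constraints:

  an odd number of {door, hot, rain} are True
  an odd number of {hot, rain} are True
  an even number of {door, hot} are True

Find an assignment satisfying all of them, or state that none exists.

door: False, rain: True, hot: False

{door, hot, rain}: 1 true → odd ✓
{hot, rain}: 1 true → odd ✓
{door, hot}: 0 true → even ✓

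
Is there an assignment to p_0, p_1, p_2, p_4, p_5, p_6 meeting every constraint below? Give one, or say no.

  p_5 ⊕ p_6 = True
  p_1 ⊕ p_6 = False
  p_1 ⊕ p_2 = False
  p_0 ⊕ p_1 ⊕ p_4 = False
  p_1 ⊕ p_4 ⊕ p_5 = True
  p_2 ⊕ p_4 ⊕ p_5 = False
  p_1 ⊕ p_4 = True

Adding constraints 3, 5, 6 mod 2: every variable appears an even number of times on the left, so the left side is 0.
But the right sides sum to 1 (mod 2). 0 ≠ 1 — the system is inconsistent.

Unsatisfiable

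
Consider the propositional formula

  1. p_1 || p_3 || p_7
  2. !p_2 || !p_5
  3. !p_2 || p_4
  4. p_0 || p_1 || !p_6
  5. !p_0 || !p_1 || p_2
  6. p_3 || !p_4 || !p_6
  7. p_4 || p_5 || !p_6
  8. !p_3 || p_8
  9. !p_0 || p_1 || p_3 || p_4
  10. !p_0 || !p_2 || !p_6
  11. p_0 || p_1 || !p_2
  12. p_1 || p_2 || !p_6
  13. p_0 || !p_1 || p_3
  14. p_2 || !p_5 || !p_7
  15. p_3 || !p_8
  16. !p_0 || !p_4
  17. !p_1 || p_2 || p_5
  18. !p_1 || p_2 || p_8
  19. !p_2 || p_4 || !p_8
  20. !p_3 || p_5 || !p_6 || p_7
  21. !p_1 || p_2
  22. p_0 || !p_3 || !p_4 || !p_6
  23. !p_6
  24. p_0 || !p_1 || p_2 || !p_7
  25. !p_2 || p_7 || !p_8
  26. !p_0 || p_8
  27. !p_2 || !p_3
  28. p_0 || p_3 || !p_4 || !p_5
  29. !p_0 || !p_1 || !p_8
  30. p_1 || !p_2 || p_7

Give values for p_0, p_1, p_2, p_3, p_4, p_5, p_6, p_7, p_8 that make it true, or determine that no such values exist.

p_0: False; p_1: False; p_2: False; p_3: True; p_4: True; p_5: False; p_6: False; p_7: True; p_8: True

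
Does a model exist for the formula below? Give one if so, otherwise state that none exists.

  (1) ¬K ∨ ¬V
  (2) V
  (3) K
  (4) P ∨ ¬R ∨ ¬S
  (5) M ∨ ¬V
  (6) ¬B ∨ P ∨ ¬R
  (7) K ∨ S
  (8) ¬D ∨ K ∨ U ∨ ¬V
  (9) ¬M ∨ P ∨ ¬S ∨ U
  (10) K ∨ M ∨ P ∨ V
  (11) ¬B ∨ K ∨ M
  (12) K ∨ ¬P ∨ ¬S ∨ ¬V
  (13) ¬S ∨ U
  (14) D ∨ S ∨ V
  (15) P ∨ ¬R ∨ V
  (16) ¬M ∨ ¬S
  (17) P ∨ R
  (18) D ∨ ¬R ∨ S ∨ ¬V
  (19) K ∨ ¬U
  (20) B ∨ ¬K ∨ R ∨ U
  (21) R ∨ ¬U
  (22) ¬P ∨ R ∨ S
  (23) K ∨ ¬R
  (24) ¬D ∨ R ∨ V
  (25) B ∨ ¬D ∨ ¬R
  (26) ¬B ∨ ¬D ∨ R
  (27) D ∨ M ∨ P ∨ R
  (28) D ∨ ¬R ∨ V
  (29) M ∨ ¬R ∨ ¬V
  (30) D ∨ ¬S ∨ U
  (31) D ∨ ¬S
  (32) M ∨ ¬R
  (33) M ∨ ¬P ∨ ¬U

Case V = True:
  (¬K ∨ ¬V) forces K = False.
  Clause (K) is falsified — contradiction.
Case V = False:
  Clause (V) is falsified — contradiction.
Both cases fail, so the formula is unsatisfiable.

Unsatisfiable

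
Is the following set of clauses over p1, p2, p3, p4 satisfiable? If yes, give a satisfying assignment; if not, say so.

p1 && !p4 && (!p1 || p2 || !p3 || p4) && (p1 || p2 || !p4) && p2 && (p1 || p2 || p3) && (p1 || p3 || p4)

p1 = True, p2 = True, p3 = False, p4 = False

Unit clause (p1) forces p1 = True.
Unit clause (!p4) forces p4 = False.
Unit clause (p2) forces p2 = True.
Set p3 = False.
Check each clause:
  (p1): p1 holds.
  (!p4): !p4 holds.
  (!p1 || p2 || !p3 || p4): p2 holds.
  (p1 || p2 || !p4): p1 holds.
  (p2): p2 holds.
  (p1 || p2 || p3): p1 holds.
  (p1 || p3 || p4): p1 holds.
All clauses satisfied.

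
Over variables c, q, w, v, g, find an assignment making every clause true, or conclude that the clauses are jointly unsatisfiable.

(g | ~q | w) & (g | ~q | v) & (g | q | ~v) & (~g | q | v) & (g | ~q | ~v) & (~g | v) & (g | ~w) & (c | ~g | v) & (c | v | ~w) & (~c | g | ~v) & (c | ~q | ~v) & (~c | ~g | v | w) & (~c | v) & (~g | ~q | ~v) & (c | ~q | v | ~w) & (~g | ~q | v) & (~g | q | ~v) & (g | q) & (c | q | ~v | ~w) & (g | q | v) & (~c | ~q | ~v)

UNSATISFIABLE

Case g = True:
  (~g | v) forces v = True.
  (~g | ~q | ~v) forces q = False.
  Clause (~g | q | ~v) is falsified — contradiction.
Case g = False:
  (g | ~w) forces w = False.
  (g | ~q | w) forces q = False.
  Clause (g | q) is falsified — contradiction.
Both cases fail, so the formula is unsatisfiable.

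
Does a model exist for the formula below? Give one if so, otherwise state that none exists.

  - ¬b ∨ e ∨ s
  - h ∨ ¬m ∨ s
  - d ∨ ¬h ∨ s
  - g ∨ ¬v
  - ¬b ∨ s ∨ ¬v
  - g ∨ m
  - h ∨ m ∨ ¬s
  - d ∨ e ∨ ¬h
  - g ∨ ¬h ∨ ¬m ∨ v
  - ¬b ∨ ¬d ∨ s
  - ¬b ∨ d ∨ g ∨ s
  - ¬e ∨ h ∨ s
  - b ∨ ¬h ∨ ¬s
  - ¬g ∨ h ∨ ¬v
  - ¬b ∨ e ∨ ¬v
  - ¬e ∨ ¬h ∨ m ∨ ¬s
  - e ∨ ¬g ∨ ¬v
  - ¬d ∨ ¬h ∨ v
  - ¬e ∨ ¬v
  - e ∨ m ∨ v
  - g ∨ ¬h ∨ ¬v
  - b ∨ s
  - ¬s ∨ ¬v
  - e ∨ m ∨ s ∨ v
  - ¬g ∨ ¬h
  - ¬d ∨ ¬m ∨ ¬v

g = True, h = False, v = False, m = True, e = True, s = True, d = False, b = True

Set g = True.
  then (¬g ∨ ¬h) forces h = False.
  then (¬g ∨ h ∨ ¬v) forces v = False.
Try m = False:
  (h ∨ m ∨ ¬s) forces s = False.
  (¬e ∨ h ∨ s) forces e = False.
  clause (e ∨ m ∨ v) is falsified — backtrack.
So m = True.
  then (h ∨ ¬m ∨ s) forces s = True.
Set e = True.
Set d = False.
Set b = True.
All clauses satisfied.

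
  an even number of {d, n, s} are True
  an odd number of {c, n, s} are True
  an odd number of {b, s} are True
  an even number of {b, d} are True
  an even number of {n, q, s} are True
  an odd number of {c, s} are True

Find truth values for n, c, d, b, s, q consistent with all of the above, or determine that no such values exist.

UNSATISFIABLE

Adding constraints 1, 2, 3, 4, 6 mod 2: every variable appears an even number of times on the left, so the left side is 0.
But the right sides sum to 1 (mod 2). 0 ≠ 1 — the system is inconsistent.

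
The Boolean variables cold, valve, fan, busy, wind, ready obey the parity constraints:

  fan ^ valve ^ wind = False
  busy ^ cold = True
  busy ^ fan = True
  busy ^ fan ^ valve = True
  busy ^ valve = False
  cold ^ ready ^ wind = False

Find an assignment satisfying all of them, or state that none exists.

cold = True, valve = False, fan = True, busy = False, wind = True, ready = False

fan ^ valve ^ wind = T ^ F ^ T = False ✓
busy ^ cold = F ^ T = True ✓
busy ^ fan = F ^ T = True ✓
busy ^ fan ^ valve = F ^ T ^ F = True ✓
busy ^ valve = F ^ F = False ✓
cold ^ ready ^ wind = T ^ F ^ T = False ✓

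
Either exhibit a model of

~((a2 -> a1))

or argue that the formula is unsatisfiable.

a1 = False, a2 = True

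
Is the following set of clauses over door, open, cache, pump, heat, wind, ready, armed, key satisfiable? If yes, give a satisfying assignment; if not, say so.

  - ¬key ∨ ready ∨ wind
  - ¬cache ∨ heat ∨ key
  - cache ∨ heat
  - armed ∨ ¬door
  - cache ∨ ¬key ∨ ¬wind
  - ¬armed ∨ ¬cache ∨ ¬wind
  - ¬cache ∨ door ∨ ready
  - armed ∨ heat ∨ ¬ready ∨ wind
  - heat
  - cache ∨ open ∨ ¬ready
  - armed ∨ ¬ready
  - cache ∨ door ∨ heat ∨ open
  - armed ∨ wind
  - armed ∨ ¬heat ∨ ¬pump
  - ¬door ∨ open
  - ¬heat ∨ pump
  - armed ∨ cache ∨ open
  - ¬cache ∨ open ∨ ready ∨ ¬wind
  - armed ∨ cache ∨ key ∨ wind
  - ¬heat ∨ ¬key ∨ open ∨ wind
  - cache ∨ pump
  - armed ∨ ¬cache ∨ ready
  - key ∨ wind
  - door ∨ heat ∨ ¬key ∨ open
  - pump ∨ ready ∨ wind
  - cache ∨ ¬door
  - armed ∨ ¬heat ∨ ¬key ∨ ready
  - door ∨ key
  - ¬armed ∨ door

door = True; open = True; cache = True; pump = True; heat = True; wind = False; ready = True; armed = True; key = True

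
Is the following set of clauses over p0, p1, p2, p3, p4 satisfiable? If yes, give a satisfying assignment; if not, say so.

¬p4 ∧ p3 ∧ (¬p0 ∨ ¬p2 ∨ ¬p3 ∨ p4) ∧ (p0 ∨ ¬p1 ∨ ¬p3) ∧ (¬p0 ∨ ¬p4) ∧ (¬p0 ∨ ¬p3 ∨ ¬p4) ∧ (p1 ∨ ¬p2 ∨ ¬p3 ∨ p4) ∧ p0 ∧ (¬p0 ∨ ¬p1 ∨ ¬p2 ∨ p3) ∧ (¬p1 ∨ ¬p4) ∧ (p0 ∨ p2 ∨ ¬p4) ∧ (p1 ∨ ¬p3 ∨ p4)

p0=T; p1=T; p2=F; p3=T; p4=F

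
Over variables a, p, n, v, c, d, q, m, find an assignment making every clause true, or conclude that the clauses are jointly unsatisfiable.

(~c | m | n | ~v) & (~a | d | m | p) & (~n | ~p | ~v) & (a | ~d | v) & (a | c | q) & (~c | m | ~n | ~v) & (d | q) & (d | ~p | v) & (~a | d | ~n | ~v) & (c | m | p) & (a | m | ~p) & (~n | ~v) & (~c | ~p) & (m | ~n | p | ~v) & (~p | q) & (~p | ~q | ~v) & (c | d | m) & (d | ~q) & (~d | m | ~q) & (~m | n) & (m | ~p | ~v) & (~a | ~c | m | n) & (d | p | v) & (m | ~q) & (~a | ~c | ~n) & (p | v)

Set a = True.
Set p = True.
  then (~c | ~p) forces c = False.
  then (~p | q) forces q = True.
  then (~p | ~q | ~v) forces v = False.
  then (d | ~q) forces d = True.
  then (~d | m | ~q) forces m = True.
  then (~m | n) forces n = True.
All clauses satisfied.

a = True; p = True; n = True; v = False; c = False; d = True; q = True; m = True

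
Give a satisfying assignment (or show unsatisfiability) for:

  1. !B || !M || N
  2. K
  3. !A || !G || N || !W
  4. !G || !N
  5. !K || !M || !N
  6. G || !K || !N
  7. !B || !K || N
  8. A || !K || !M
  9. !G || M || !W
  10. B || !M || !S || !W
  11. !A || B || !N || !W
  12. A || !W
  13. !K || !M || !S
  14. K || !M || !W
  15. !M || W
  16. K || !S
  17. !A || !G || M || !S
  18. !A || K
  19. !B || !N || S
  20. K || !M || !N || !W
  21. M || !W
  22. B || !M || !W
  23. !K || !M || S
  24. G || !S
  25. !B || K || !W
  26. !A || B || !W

B = False, N = False, M = False, W = False, S = False, K = True, G = False, A = False

Unit clause (K) forces K = True.
Try B = True:
  (!B || !K || N) forces N = True.
  (!G || !N) forces G = False.
  clause (G || !K || !N) is falsified — backtrack.
So B = False.
Set N = False.
Try M = True:
  (A || !K || !M) forces A = True.
  (!K || !M || !S) forces S = False.
  clause (!K || !M || S) is falsified — backtrack.
So M = False.
  then (M || !W) forces W = False.
Set S = False.
Set G = False.
Set A = False.
All clauses satisfied.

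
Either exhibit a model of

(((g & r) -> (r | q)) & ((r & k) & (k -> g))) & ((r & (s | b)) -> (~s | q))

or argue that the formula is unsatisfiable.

r = True, k = True, b = True, g = True, q = True, s = True

  ((g & r) -> (r | q)) & ((r & k) & (k -> g)) = True
    (g & r) -> (r | q) = True
      g & r = True
      r | q = True
    (r & k) & (k -> g) = True
      r & k = True
      k -> g = True
  (r & (s | b)) -> (~s | q) = True
    r & (s | b) = True
      s | b = True
    ~s | q = True
      ~s = False
Both conjuncts True, so the formula holds.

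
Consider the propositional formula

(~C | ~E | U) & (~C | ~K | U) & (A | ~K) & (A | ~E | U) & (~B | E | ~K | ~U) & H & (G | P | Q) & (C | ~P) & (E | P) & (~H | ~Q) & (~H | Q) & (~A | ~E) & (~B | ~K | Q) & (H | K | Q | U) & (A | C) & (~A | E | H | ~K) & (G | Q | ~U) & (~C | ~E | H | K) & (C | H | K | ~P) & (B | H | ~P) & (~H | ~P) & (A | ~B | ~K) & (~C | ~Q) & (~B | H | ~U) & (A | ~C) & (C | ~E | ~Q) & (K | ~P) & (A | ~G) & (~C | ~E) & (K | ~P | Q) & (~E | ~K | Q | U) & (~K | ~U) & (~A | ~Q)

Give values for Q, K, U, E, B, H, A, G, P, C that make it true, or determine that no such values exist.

Case H = True:
  (~H | ~Q) forces Q = False.
  Clause (~H | Q) is falsified — contradiction.
Case H = False:
  Clause (H) is falsified — contradiction.
Both cases fail, so the formula is unsatisfiable.

Unsatisfiable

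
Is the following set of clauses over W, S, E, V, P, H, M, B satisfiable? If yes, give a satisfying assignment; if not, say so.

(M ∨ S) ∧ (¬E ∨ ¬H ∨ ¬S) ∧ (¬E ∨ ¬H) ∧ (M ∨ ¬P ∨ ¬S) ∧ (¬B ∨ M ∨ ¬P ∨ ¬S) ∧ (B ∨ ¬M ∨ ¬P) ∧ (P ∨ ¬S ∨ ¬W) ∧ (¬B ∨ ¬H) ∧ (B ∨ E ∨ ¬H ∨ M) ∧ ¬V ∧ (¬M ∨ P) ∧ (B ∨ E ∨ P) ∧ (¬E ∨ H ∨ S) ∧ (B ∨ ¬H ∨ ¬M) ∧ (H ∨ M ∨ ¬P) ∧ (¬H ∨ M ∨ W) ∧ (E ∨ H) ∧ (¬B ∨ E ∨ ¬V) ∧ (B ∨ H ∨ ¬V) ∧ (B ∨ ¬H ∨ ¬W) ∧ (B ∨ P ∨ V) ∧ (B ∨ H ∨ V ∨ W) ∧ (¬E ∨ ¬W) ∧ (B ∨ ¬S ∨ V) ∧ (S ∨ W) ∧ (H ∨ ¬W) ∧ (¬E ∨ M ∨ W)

W: False; S: True; E: True; V: False; P: True; H: False; M: True; B: True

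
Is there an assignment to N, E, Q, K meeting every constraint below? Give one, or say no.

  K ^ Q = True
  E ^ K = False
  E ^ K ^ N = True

N = True, E = False, Q = True, K = False

K ^ Q = F ^ T = True ✓
E ^ K = F ^ F = False ✓
E ^ K ^ N = F ^ F ^ T = True ✓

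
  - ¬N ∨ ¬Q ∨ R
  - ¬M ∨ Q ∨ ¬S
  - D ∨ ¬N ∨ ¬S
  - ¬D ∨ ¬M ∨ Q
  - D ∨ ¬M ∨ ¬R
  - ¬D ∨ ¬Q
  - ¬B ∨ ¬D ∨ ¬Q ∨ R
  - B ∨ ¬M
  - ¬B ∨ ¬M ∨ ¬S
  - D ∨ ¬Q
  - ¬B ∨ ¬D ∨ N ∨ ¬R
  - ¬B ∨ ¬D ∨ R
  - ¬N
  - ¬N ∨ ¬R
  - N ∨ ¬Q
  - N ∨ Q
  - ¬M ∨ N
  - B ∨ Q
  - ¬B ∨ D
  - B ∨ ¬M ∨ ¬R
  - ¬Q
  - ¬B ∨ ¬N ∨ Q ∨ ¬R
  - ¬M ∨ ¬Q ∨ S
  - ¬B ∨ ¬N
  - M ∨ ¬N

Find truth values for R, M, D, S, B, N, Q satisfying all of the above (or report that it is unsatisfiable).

Unsatisfiable — no assignment works.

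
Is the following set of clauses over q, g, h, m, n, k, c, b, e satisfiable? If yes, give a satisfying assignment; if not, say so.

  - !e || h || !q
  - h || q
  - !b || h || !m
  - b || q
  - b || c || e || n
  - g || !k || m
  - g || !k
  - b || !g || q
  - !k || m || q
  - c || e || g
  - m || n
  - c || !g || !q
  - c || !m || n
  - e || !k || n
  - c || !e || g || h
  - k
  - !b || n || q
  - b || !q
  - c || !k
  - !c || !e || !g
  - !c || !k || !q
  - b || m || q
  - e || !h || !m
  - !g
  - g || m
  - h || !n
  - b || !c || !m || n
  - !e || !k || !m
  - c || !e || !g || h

The formula is unsatisfiable.

Case g = True:
  Clause (!g) is falsified — contradiction.
Case g = False:
  (g || !k) forces k = False.
  Clause (k) is falsified — contradiction.
Both cases fail, so the formula is unsatisfiable.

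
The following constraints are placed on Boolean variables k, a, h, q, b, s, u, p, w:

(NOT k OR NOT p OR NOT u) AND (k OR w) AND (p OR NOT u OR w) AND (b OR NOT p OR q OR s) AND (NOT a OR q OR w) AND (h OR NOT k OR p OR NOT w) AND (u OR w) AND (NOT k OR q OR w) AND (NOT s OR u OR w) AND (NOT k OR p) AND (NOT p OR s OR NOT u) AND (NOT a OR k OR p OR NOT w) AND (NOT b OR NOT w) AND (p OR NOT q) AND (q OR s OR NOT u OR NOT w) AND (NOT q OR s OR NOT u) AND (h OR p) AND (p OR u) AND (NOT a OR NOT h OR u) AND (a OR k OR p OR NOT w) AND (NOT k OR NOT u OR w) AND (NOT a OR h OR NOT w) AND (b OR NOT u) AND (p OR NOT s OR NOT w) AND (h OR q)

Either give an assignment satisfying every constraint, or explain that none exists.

Set k = False.
  then (k OR w) forces w = True.
  then (NOT b OR NOT w) forces b = False.
  then (b OR NOT u) forces u = False.
  then (p OR u) forces p = True.
Try a = True:
  (NOT a OR NOT h OR u) forces h = False.
  clause (NOT a OR h OR NOT w) is falsified — backtrack.
So a = False.
Set h = False.
  then (h OR q) forces q = True.
Set s = True.
All clauses satisfied.

k = False, a = False, h = False, q = True, b = False, s = True, u = False, p = True, w = True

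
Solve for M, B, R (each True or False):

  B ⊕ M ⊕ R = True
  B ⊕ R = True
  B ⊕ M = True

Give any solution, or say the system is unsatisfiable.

M = False, B = True, R = False

B ⊕ M ⊕ R = T ⊕ F ⊕ F = True ✓
B ⊕ R = T ⊕ F = True ✓
B ⊕ M = T ⊕ F = True ✓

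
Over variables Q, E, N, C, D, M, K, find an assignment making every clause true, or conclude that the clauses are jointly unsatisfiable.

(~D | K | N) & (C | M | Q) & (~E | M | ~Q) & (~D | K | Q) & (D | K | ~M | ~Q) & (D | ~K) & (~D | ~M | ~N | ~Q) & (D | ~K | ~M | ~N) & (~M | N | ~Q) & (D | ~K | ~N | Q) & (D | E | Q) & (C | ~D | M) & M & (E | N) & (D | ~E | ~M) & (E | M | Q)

Q = False, E = False, N = True, C = True, D = True, M = True, K = True

Unit clause (M) forces M = True.
Try Q = True:
  (~M | N | ~Q) forces N = True.
  (~D | ~M | ~N | ~Q) forces D = False.
  (D | K | ~M | ~Q) forces K = True.
  clause (D | ~K) is falsified — backtrack.
So Q = False.
Set E = False.
  then (D | E | Q) forces D = True.
  then (E | N) forces N = True.
  then (~D | K | Q) forces K = True.
Set C = True.
All clauses satisfied.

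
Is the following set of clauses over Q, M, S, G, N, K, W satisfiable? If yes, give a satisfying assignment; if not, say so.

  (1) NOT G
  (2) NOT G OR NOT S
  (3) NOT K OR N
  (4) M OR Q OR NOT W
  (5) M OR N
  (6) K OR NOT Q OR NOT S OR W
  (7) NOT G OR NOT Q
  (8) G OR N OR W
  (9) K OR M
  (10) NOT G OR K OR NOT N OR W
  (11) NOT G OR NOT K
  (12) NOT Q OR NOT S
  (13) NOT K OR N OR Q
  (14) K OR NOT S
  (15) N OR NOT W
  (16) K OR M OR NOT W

Q: False, M: False, S: False, G: False, N: True, K: True, W: False

Unit clause (NOT G) forces G = False.
Set Q = False.
Set M = False.
  then (M OR Q OR NOT W) forces W = False.
  then (M OR N) forces N = True.
  then (K OR M) forces K = True.
Set S = False.
All clauses satisfied.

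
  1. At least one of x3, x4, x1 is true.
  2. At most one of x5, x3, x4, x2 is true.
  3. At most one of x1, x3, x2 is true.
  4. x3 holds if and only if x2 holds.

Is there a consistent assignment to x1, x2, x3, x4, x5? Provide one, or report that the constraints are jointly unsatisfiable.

x1=T, x2=F, x3=F, x4=F, x5=T

  (1) {x3, x4, x1}: 1 true — at least one ✓
  (2) {x5, x3, x4, x2}: 1 true — at most one ✓
  (3) {x1, x3, x2}: 1 true — at most one ✓
  (4) x3=F, x2=F — same ✓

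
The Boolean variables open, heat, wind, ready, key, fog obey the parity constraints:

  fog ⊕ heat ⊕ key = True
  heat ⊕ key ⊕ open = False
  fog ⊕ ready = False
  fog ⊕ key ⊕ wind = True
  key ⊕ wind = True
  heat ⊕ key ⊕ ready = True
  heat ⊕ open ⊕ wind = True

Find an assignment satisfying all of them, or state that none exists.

open: True, heat: True, wind: True, ready: False, key: False, fog: False

fog ⊕ heat ⊕ key = F ⊕ T ⊕ F = True ✓
heat ⊕ key ⊕ open = T ⊕ F ⊕ T = False ✓
fog ⊕ ready = F ⊕ F = False ✓
fog ⊕ key ⊕ wind = F ⊕ F ⊕ T = True ✓
key ⊕ wind = F ⊕ T = True ✓
heat ⊕ key ⊕ ready = T ⊕ F ⊕ F = True ✓
heat ⊕ open ⊕ wind = T ⊕ T ⊕ T = True ✓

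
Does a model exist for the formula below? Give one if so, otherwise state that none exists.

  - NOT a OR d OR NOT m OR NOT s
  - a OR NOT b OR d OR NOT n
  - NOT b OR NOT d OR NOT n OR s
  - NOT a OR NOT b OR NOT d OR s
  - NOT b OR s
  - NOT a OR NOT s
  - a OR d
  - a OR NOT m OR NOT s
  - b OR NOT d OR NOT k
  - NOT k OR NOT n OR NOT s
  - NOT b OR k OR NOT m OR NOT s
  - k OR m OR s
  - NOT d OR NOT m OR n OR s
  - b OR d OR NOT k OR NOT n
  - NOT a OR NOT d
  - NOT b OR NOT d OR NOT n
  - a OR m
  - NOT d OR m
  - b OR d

n = True, m = True, s = False, a = False, d = True, k = False, b = False

Set n = True.
Set m = True.
Try s = True:
  (NOT a OR NOT s) forces a = False.
  clause (a OR NOT m OR NOT s) is falsified — backtrack.
So s = False.
  then (NOT b OR s) forces b = False.
  then (b OR d) forces d = True.
  then (b OR NOT d OR NOT k) forces k = False.
  then (NOT a OR NOT d) forces a = False.
All clauses satisfied.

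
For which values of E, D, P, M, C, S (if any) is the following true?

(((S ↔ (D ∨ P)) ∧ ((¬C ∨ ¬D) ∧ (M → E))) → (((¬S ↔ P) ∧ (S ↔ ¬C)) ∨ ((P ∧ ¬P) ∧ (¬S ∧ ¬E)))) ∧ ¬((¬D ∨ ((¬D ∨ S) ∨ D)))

Unsatisfiable — no assignment works.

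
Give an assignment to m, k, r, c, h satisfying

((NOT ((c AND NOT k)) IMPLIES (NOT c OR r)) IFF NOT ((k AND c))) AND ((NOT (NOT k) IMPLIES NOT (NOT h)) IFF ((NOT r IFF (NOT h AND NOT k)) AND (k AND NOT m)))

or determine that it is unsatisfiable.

m = False, k = True, r = False, c = True, h = False

  (NOT ((c AND NOT k)) IMPLIES (NOT c OR r)) IFF NOT ((k AND c)) = True
    NOT ((c AND NOT k)) IMPLIES (NOT c OR r) = False
      NOT ((c AND NOT k)) = True
        c AND NOT k = False
          NOT k = False
      NOT c OR r = False
        NOT c = False
    NOT ((k AND c)) = False
      k AND c = True
  (NOT (NOT k) IMPLIES NOT (NOT h)) IFF ((NOT r IFF (NOT h AND NOT k)) AND (k AND NOT m)) = True
    NOT (NOT k) IMPLIES NOT (NOT h) = False
      NOT (NOT k) = True
        NOT k = False
      NOT (NOT h) = False
        NOT h = True
    (NOT r IFF (NOT h AND NOT k)) AND (k AND NOT m) = False
      NOT r IFF (NOT h AND NOT k) = False
        NOT r = True
        NOT h AND NOT k = False
          NOT h = True
          NOT k = False
      k AND NOT m = True
        NOT m = True
Both conjuncts True, so the formula holds.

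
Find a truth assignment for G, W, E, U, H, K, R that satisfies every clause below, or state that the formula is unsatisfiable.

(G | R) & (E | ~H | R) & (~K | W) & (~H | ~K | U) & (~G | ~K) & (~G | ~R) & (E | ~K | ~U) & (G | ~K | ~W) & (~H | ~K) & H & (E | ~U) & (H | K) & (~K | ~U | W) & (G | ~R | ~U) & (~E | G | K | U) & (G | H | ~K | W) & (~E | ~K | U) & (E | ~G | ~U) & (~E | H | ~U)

G = False, W = False, E = False, U = False, H = True, K = False, R = True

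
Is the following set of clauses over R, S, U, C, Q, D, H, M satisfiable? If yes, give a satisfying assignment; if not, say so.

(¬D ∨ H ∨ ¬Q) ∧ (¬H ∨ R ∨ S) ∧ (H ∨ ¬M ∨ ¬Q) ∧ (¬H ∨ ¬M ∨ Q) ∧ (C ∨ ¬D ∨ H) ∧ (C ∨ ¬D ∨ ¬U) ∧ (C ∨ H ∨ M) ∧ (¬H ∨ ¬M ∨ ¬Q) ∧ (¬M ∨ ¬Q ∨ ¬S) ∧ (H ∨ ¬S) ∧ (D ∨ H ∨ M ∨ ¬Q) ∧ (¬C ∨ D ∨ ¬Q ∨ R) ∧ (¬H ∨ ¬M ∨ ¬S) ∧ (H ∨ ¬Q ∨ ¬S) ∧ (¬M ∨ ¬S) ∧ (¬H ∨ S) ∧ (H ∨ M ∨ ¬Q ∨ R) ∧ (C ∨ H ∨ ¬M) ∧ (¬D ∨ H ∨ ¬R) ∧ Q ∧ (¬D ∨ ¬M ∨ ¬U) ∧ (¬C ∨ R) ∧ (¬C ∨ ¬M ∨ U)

R: True, S: True, U: True, C: True, Q: True, D: True, H: True, M: False

Unit clause (Q) forces Q = True.
Set R = True.
Try S = False:
  (¬H ∨ S) forces H = False.
  (¬D ∨ H ∨ ¬Q) forces D = False.
  (H ∨ ¬M ∨ ¬Q) forces M = False.
  clause (D ∨ H ∨ M ∨ ¬Q) is falsified — backtrack.
So S = True.
  then (¬M ∨ ¬Q ∨ ¬S) forces M = False.
  then (H ∨ ¬S) forces H = True.
Set U = True.
Set C = True.
Set D = True.
All clauses satisfied.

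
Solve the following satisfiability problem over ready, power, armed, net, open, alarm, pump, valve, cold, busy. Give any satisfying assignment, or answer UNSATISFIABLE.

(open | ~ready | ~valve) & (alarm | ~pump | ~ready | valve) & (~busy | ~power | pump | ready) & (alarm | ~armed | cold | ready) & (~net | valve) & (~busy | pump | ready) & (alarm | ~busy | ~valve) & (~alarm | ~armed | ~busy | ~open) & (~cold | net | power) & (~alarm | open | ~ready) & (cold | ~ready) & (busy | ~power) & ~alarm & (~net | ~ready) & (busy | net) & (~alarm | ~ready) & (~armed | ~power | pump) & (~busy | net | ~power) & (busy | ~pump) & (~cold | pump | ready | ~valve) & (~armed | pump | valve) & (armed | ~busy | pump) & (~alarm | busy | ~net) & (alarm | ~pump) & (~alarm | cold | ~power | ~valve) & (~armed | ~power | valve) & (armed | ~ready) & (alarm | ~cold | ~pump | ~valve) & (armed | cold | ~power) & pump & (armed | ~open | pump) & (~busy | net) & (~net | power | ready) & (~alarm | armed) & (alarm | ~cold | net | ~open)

Case alarm = True:
  Clause (~alarm) is falsified — contradiction.
Case alarm = False:
  (alarm | ~pump) forces pump = False.
  Clause (pump) is falsified — contradiction.
Both cases fail, so the formula is unsatisfiable.

No satisfying assignment exists.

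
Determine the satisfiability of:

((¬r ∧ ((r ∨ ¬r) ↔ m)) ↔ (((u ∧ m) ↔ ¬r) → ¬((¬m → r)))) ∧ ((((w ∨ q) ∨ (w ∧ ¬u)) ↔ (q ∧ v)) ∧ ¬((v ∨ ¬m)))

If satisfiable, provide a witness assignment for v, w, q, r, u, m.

v: False, w: False, q: False, r: True, u: False, m: True

  (¬r ∧ ((r ∨ ¬r) ↔ m)) ↔ (((u ∧ m) ↔ ¬r) → ¬((¬m → r))) = True
    ¬r ∧ ((r ∨ ¬r) ↔ m) = False
      ¬r = False
      (r ∨ ¬r) ↔ m = True
        r ∨ ¬r = True
          ¬r = False
    ((u ∧ m) ↔ ¬r) → ¬((¬m → r)) = False
      (u ∧ m) ↔ ¬r = True
        u ∧ m = False
        ¬r = False
      ¬((¬m → r)) = False
        ¬m → r = True
          ¬m = False
  (((w ∨ q) ∨ (w ∧ ¬u)) ↔ (q ∧ v)) ∧ ¬((v ∨ ¬m)) = True
    ((w ∨ q) ∨ (w ∧ ¬u)) ↔ (q ∧ v) = True
      (w ∨ q) ∨ (w ∧ ¬u) = False
        w ∨ q = False
        w ∧ ¬u = False
          ¬u = True
      q ∧ v = False
    ¬((v ∨ ¬m)) = True
      v ∨ ¬m = False
        ¬m = False
Both conjuncts True, so the formula holds.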